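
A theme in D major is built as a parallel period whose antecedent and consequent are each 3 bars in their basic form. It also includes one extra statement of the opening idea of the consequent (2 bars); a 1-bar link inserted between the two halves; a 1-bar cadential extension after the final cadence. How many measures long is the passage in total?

Basic parallel period: 3 + 3 = 6 bars.
6 (basic form) + 2 (extra statement) + 1 (link) + 1 (cadential extension) = 10.

10 measures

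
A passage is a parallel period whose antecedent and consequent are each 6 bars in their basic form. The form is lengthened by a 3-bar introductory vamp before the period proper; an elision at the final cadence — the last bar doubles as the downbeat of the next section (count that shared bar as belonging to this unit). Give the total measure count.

Basic parallel period: 6 + 6 = 12 bars.
12 (basic form) + 3 (introduction) = 15.
The elision shares a bar with the next section but does not change this unit's count.

15 measures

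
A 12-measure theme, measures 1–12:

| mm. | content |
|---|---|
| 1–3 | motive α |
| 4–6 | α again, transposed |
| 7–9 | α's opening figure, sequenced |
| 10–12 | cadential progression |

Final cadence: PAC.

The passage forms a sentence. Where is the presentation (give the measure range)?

The presentation of a sentence is the basic idea (measures 1–3) plus its repetition (mm. 4–6); the presentation is therefore measures 1–6.

measures 1–6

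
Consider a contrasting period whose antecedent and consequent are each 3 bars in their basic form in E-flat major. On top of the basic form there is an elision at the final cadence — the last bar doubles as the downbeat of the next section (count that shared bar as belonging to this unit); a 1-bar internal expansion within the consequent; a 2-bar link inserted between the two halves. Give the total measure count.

9 measures

Basic contrasting period: 3 + 3 = 6 bars.
6 (basic form) + 1 (internal expansion) + 2 (link) = 9.
The elision shares a bar with the next section but does not change this unit's count.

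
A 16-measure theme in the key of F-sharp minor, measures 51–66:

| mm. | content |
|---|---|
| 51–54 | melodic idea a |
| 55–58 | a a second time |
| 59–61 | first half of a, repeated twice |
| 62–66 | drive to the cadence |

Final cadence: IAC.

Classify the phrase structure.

Basic idea (mm. 51-54) + its repetition (mm. 55–58) form the presentation; fragmentation and cadence (mm. 59–66) form the continuation — the 16-bar whole is a sentence.

sentence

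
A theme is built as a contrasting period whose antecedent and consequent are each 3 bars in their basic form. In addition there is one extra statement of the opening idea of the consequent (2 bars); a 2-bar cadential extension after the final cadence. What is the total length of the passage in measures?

10 measures

Basic contrasting period: 3 + 3 = 6 bars.
6 (basic form) + 2 (extra statement) + 2 (cadential extension) = 10.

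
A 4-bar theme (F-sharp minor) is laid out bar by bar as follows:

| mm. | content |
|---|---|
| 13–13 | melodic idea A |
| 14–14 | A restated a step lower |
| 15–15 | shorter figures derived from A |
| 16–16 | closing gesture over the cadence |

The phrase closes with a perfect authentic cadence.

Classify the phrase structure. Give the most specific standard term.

Basic idea (measure 13) + its repetition (m. 14) form the presentation; fragmentation and cadence (mm. 15–16) form the continuation — the 4-bar whole is a sentence.

sentence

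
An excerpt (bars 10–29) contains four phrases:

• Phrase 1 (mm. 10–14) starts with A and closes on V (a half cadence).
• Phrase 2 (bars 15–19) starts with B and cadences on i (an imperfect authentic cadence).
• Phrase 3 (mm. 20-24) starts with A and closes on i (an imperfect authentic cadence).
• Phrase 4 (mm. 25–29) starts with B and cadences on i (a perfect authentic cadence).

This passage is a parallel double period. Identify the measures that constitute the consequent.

measures 20–29

In a double period the four phrases pair into a large antecedent (phrases 1–2, ending imperfect authentic cadence) and a large consequent (phrases 3–4, ending perfect authentic cadence). The consequent spans bars 20–29.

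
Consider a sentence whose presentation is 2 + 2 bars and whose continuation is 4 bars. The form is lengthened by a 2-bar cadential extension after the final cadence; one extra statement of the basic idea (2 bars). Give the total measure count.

12 measures

Basic sentence: 2 + 2 + 4 = 8 bars.
8 (basic form) + 2 (cadential extension) + 2 (extra statement) = 12.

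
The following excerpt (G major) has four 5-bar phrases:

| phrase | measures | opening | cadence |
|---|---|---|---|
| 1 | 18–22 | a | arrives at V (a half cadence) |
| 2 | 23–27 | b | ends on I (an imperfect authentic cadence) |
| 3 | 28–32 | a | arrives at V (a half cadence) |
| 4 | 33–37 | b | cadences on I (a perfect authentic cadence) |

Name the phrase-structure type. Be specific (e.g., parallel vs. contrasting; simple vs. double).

parallel double period

Four phrases in two halves: the first half (mm. 18–27) ends with an imperfect authentic cadence, the second (bars 28–37) with a perfect authentic cadence — a large antecedent–consequent pair, i.e. a double period.
Phrase 3 begins with the same material as phrase 1, making it parallel.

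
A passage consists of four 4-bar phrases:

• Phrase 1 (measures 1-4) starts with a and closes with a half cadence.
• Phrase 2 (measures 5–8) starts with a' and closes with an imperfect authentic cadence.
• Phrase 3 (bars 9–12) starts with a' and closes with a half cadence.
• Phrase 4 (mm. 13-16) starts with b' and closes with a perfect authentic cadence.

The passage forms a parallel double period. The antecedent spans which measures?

measures 1–8

In a double period the four phrases pair into a large antecedent (phrases 1–2, ending imperfect authentic cadence) and a large consequent (phrases 3–4, ending perfect authentic cadence). The antecedent spans bars 1–8.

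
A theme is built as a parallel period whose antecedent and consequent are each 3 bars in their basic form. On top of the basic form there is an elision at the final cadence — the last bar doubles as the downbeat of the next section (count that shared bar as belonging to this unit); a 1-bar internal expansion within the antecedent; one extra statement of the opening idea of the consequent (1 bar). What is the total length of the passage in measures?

8 measures

Basic parallel period: 3 + 3 = 6 bars.
6 (basic form) + 1 (internal expansion) + 1 (extra statement) = 8.
The elision shares a bar with the next section but does not change this unit's count.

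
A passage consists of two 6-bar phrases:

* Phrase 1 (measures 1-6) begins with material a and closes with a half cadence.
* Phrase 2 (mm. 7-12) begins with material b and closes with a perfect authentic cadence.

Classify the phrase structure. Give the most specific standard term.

contrasting period

Phrase 1 ends with a half cadence (weaker) and phrase 2 with a perfect authentic cadence (stronger): antecedent + consequent = a period.
The two phrases open with different material (a / b), so the period is contrasting.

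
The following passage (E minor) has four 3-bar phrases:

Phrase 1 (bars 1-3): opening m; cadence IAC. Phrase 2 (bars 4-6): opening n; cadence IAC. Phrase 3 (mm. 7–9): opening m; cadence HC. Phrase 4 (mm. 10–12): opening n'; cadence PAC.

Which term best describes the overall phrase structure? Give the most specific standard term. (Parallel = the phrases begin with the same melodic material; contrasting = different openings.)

Four phrases in two halves: the first half (measures 1-6) ends with an imperfect authentic cadence, the second (bars 7-12) with a perfect authentic cadence — a large antecedent–consequent pair, i.e. a double period.
Phrase 3 begins with the same material as phrase 1, making it parallel.

parallel double period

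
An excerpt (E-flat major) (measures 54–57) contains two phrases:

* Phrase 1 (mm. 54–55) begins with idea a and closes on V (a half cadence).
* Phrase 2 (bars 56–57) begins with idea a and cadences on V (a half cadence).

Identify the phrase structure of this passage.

Both phrases have the same opening (a) and the same cadence (half cadence): the second is a restatement, not a consequent, so this is a repeated phrase rather than a period.

repeated phrase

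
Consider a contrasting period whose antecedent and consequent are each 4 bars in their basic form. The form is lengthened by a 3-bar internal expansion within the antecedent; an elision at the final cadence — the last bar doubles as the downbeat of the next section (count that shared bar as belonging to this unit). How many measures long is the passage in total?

Basic contrasting period: 4 + 4 = 8 bars.
8 (basic form) + 3 (internal expansion) = 11.
The elision shares a bar with the next section but does not change this unit's count.

11 measures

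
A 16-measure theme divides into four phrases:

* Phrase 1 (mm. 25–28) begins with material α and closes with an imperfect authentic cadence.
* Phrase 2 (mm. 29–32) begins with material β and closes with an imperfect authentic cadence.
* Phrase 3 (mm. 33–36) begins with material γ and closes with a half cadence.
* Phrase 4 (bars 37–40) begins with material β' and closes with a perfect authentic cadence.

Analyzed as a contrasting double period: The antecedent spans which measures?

measures 25–32

In a double period the four phrases pair into a large antecedent (phrases 1–2, ending imperfect authentic cadence) and a large consequent (phrases 3–4, ending perfect authentic cadence). The antecedent spans mm. 25–32.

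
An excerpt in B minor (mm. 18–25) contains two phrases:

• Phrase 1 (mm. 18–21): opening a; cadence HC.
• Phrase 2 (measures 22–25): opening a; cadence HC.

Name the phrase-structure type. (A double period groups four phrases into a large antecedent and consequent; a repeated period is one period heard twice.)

Both phrases have the same opening (a) and the same cadence (half cadence): the second is a restatement, not a consequent, so this is a repeated phrase rather than a period.

repeated phrase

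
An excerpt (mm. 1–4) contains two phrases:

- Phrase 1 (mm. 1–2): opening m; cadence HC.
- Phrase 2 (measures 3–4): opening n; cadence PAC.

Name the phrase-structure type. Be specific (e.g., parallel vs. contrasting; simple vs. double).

contrasting period

Phrase 1 ends with a half cadence (weaker) and phrase 2 with a perfect authentic cadence (stronger): antecedent + consequent = a period.
The two phrases open with different material (m / n), so the period is contrasting.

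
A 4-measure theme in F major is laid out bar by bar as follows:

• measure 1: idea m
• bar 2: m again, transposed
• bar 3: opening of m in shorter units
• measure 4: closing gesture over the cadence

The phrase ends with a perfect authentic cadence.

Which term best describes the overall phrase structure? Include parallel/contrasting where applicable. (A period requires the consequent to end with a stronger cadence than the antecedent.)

sentence

Basic idea (bar 1) + its repetition (bar 2) form the presentation; fragmentation and cadence (mm. 3–4) form the continuation — the 4-bar whole is a sentence.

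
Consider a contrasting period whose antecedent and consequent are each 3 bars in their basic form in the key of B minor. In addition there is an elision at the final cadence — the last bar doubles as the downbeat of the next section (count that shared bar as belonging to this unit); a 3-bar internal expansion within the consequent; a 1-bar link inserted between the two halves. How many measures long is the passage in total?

Basic contrasting period: 3 + 3 = 6 bars.
6 (basic form) + 3 (internal expansion) + 1 (link) = 10.
The elision shares a bar with the next section but does not change this unit's count.

10 measures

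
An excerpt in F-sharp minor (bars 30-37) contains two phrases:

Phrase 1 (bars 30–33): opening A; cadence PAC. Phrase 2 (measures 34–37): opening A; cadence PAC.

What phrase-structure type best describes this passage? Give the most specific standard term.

repeated phrase

Both phrases have the same opening (A) and the same cadence (perfect authentic cadence): the second is a restatement, not a consequent, so this is a repeated phrase rather than a period.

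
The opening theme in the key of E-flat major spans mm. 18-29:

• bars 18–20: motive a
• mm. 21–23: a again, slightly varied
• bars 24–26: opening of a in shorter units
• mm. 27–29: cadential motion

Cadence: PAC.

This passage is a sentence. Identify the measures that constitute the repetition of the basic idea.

The presentation of a sentence is the basic idea (measures 18-20) plus its repetition (measures 21–23); the repetition of the basic idea is therefore bars 21–23.

measures 21–23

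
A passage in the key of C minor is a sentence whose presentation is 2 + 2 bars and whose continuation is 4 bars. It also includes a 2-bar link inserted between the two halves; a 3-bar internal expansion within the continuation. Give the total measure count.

13 measures

Basic sentence: 2 + 2 + 4 = 8 bars.
8 (basic form) + 2 (link) + 3 (internal expansion) = 13.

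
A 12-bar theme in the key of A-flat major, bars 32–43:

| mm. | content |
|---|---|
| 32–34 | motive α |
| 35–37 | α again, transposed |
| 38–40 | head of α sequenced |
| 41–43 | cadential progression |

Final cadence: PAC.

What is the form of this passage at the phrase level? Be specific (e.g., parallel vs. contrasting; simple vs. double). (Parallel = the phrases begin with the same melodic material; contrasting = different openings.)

Basic idea (measures 32-34) + its repetition (mm. 35–37) form the presentation; fragmentation and cadence (measures 38–43) form the continuation — the 12-bar whole is a sentence.

sentence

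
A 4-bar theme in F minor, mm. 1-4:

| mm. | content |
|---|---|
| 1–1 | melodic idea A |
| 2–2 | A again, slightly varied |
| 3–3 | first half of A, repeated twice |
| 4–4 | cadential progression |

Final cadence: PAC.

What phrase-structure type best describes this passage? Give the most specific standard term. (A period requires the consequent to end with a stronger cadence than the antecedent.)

Basic idea (m. 1) + its repetition (measure 2) form the presentation; fragmentation and cadence (mm. 3–4) form the continuation — the 4-bar whole is a sentence.

sentence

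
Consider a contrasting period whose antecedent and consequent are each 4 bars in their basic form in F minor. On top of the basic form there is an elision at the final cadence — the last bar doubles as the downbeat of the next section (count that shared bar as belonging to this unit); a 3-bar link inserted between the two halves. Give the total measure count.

Basic contrasting period: 4 + 4 = 8 bars.
8 (basic form) + 3 (link) = 11.
The elision shares a bar with the next section but does not change this unit's count.

11 measures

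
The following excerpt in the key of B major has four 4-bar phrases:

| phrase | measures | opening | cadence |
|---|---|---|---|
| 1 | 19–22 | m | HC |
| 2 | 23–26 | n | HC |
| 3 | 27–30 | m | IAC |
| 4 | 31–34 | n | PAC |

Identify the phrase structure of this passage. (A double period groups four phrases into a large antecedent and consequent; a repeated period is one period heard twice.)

Four phrases in two halves: the first half (measures 19-26) ends with a half cadence, the second (mm. 27–34) with a perfect authentic cadence — a large antecedent–consequent pair, i.e. a double period.
Phrase 3 begins with the same material as phrase 1, making it parallel.

parallel double period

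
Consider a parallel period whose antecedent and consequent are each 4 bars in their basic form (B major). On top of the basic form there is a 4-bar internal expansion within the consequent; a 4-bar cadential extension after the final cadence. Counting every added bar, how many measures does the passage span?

16 measures

Basic parallel period: 4 + 4 = 8 bars.
8 (basic form) + 4 (internal expansion) + 4 (cadential extension) = 16.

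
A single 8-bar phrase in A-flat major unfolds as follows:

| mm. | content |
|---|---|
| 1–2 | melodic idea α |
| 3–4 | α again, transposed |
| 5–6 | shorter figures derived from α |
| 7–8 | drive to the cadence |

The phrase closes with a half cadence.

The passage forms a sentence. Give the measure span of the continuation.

measures 5–8

After the presentation (measures 1-4), the continuation covers the fragmentation through the cadence: mm. 5–8.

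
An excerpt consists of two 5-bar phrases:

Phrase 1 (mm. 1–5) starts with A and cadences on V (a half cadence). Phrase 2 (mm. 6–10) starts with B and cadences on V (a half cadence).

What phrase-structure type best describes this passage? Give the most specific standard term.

The second phrase closes with a half cadence, which is not stronger than the first phrase's half cadence; without a weak→strong cadential pair there is no antecedent–consequent relationship, so this is a phrase group rather than a period.

phrase group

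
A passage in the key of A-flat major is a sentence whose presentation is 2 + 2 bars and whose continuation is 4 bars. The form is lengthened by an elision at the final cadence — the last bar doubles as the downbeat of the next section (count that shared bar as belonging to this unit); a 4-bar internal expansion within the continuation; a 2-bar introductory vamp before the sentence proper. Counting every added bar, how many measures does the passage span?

14 measures

Basic sentence: 2 + 2 + 4 = 8 bars.
8 (basic form) + 4 (internal expansion) + 2 (introduction) = 14.
The elision shares a bar with the next section but does not change this unit's count.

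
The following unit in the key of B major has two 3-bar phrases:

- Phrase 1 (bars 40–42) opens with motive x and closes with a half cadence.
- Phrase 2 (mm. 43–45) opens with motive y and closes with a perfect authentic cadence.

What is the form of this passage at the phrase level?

contrasting period

Phrase 1 ends with a half cadence (weaker) and phrase 2 with a perfect authentic cadence (stronger): antecedent + consequent = a period.
The two phrases open with different material (x / y), so the period is contrasting.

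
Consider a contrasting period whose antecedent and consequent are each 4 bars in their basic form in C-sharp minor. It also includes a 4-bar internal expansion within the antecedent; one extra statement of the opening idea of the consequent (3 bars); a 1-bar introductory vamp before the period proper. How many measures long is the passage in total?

Basic contrasting period: 4 + 4 = 8 bars.
8 (basic form) + 4 (internal expansion) + 3 (extra statement) + 1 (introduction) = 16.

16 measures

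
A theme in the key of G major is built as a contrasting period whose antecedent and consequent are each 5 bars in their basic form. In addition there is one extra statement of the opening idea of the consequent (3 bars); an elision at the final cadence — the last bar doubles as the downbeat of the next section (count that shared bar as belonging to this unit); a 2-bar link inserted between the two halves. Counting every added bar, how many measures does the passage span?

15 measures

Basic contrasting period: 5 + 5 = 10 bars.
10 (basic form) + 3 (extra statement) + 2 (link) = 15.
The elision shares a bar with the next section but does not change this unit's count.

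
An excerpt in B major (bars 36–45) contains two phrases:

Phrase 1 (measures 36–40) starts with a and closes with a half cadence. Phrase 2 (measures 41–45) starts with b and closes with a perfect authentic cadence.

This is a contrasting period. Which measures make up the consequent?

measures 41–45

The phrase ending with the weaker cadence (half cadence) is the antecedent; the one ending more conclusively (perfect authentic cadence) is the consequent. The consequent is measures 41–45.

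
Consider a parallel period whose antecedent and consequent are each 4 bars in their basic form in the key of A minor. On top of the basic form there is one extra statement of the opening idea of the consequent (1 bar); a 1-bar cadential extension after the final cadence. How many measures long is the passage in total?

Basic parallel period: 4 + 4 = 8 bars.
8 (basic form) + 1 (extra statement) + 1 (cadential extension) = 10.

10 measures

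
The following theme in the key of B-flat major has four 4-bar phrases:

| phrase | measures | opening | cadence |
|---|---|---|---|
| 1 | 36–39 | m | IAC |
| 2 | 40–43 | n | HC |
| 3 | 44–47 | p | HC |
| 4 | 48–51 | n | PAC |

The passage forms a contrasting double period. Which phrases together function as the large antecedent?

In a double period the first pair of phrases (ending half cadence) is the large antecedent and the second pair (ending perfect authentic cadence) is the large consequent; the antecedent is phrases 1 and 2.

phrases 1 and 2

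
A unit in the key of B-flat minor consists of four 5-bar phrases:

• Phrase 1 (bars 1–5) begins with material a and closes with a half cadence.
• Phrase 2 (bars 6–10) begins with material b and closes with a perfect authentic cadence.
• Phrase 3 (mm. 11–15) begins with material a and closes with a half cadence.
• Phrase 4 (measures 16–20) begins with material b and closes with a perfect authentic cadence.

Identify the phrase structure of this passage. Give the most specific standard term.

repeated period

The cadence pattern HC–PAC–HC–PAC is weak–strong twice, and phrases 3–4 restate phrases 1–2: a period heard twice, not a double period (which would end weakly at phrase 2).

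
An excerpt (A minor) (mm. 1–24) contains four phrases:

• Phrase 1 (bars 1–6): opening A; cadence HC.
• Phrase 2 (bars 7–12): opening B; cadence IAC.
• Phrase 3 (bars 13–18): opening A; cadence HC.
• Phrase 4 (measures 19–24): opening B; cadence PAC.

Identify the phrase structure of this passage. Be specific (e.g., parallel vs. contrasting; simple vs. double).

Four phrases in two halves: the first half (mm. 1-12) ends with an imperfect authentic cadence, the second (mm. 13–24) with a perfect authentic cadence — a large antecedent–consequent pair, i.e. a double period.
Phrase 3 begins with the same material as phrase 1, making it parallel.

parallel double period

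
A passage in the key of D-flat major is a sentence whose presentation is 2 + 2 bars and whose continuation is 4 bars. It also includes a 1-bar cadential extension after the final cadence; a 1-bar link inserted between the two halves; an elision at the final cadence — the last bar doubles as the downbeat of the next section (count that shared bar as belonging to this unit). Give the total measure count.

10 measures

Basic sentence: 2 + 2 + 4 = 8 bars.
8 (basic form) + 1 (cadential extension) + 1 (link) = 10.
The elision shares a bar with the next section but does not change this unit's count.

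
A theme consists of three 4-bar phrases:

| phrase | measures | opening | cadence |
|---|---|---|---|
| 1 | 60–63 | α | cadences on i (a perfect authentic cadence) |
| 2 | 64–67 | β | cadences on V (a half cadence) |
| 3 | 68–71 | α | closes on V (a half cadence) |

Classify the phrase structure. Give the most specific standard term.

The final phrase closes with a half cadence, which is not stronger than the preceding half cadence; the 3 phrases lack an overall antecedent–consequent design and so form a phrase group.

phrase group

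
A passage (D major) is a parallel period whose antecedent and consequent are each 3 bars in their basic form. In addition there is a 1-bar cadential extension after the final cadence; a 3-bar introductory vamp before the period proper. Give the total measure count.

Basic parallel period: 3 + 3 = 6 bars.
6 (basic form) + 1 (cadential extension) + 3 (introduction) = 10.

10 measures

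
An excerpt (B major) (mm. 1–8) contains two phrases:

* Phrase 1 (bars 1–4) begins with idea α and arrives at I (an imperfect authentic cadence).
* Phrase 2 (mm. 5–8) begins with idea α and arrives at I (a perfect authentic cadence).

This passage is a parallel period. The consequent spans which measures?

measures 5–8

The antecedent is the phrase ending with the weaker cadence (imperfect authentic cadence, phrase 1) and the consequent the one ending more conclusively (perfect authentic cadence, phrase 2); the consequent is mm. 5-8.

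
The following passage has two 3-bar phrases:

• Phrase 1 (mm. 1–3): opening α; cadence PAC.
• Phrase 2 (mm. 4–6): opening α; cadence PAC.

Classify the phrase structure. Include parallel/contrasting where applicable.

repeated phrase

Both phrases have the same opening (α) and the same cadence (perfect authentic cadence): the second is a restatement, not a consequent, so this is a repeated phrase rather than a period.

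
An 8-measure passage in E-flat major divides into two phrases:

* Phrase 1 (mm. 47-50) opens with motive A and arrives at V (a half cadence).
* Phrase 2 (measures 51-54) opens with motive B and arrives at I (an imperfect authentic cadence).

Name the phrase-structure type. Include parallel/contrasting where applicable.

Phrase 1 ends with a half cadence (weaker) and phrase 2 with an imperfect authentic cadence (stronger): antecedent + consequent = a period.
The two phrases open with different material (A / B), so the period is contrasting.

contrasting period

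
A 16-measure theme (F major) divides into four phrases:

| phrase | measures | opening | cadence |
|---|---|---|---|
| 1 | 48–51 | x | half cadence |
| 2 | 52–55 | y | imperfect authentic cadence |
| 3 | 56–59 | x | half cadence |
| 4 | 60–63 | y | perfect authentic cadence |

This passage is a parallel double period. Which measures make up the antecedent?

measures 48–55

In a double period the four phrases pair into a large antecedent (phrases 1–2, ending imperfect authentic cadence) and a large consequent (phrases 3–4, ending perfect authentic cadence). The antecedent spans bars 48–55.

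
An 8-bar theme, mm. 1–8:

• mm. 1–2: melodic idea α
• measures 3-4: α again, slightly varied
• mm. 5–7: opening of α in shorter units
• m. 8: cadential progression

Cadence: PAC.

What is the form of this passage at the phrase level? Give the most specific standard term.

sentence

Basic idea (bars 1-2) + its repetition (bars 3–4) form the presentation; fragmentation and cadence (mm. 5–8) form the continuation — the 8-bar whole is a sentence.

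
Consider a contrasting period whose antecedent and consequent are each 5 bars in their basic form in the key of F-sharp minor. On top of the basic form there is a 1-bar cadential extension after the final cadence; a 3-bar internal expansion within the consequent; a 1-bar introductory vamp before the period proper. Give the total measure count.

15 measures

Basic contrasting period: 5 + 5 = 10 bars.
10 (basic form) + 1 (cadential extension) + 3 (internal expansion) + 1 (introduction) = 15.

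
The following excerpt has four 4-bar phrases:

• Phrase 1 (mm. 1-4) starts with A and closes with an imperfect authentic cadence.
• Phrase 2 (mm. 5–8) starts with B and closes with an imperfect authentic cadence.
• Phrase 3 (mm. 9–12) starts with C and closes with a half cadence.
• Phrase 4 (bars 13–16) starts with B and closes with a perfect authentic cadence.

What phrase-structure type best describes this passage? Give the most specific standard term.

contrasting double period

Four phrases in two halves: the first half (mm. 1–8) ends with an imperfect authentic cadence, the second (mm. 9-16) with a perfect authentic cadence — a large antecedent–consequent pair, i.e. a double period.
Phrase 3 begins with different material from phrase 1, making it contrasting.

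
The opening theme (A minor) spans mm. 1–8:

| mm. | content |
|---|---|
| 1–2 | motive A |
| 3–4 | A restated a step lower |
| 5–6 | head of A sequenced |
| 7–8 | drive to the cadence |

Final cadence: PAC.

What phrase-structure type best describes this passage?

sentence

Basic idea (mm. 1-2) + its repetition (mm. 3–4) form the presentation; fragmentation and cadence (mm. 5-8) form the continuation — the 8-bar whole is a sentence.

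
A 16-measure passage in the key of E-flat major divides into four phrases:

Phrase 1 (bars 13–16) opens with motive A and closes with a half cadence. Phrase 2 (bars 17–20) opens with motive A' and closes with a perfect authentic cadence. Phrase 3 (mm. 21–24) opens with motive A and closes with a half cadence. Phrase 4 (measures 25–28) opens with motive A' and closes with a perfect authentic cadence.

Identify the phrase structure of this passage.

repeated period

The cadence pattern HC–PAC–HC–PAC is weak–strong twice, and phrases 3–4 restate phrases 1–2: a period heard twice, not a double period (which would end weakly at phrase 2).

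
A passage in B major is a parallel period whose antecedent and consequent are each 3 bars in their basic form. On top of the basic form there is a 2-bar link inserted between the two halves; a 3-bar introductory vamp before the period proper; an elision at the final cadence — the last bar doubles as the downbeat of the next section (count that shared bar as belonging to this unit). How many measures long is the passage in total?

Basic parallel period: 3 + 3 = 6 bars.
6 (basic form) + 2 (link) + 3 (introduction) = 11.
The elision shares a bar with the next section but does not change this unit's count.

11 measures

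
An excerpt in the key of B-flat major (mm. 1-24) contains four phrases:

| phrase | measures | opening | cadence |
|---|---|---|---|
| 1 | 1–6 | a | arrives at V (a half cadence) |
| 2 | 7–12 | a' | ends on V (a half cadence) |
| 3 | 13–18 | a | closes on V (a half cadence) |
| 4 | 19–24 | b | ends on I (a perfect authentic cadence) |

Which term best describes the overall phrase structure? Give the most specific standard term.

Four phrases in two halves: the first half (mm. 1–12) ends with a half cadence, the second (mm. 13-24) with a perfect authentic cadence — a large antecedent–consequent pair, i.e. a double period.
Phrase 3 begins with the same material as phrase 1, making it parallel.

parallel double period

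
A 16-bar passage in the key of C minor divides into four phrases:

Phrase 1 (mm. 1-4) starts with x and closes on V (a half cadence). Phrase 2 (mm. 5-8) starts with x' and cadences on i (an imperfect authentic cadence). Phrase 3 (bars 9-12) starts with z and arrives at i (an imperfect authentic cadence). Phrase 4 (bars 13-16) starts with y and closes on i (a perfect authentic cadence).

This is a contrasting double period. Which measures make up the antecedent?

measures 1–8

In a double period the first pair of phrases (ending imperfect authentic cadence) is the large antecedent and the second pair (ending perfect authentic cadence) is the large consequent; the antecedent is measures 1–8.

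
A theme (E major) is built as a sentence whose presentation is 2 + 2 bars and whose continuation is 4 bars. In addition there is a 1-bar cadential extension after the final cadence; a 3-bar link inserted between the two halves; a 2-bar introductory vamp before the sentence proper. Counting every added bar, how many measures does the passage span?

14 measures

Basic sentence: 2 + 2 + 4 = 8 bars.
8 (basic form) + 1 (cadential extension) + 3 (link) + 2 (introduction) = 14.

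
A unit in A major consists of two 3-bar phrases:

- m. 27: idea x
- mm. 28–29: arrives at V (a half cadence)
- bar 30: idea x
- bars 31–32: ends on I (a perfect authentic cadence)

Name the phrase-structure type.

parallel period

Phrase 1 ends with a half cadence (weaker) and phrase 2 with a perfect authentic cadence (stronger): antecedent + consequent = a period.
The two phrases open with the same material (x / x), so the period is parallel.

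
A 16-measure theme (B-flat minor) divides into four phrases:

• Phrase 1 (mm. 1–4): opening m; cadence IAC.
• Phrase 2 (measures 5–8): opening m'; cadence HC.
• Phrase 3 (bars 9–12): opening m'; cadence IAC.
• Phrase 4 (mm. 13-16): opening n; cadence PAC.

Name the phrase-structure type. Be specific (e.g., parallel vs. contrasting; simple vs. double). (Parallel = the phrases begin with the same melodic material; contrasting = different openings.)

parallel double period

Four phrases in two halves: the first half (bars 1-8) ends with a half cadence, the second (mm. 9–16) with a perfect authentic cadence — a large antecedent–consequent pair, i.e. a double period.
Phrase 3 begins with the same material as phrase 1, making it parallel.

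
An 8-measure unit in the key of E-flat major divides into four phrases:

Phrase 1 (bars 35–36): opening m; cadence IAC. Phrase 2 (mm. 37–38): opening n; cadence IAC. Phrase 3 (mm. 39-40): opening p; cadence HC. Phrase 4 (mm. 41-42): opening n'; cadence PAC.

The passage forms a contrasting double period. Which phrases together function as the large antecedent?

In a double period the first pair of phrases (ending imperfect authentic cadence) is the large antecedent and the second pair (ending perfect authentic cadence) is the large consequent; the antecedent is phrases 1 and 2.

phrases 1 and 2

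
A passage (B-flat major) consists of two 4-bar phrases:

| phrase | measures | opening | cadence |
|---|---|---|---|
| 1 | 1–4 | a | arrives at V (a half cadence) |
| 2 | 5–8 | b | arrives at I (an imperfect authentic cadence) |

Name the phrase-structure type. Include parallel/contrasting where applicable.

Phrase 1 ends with a half cadence (weaker) and phrase 2 with an imperfect authentic cadence (stronger): antecedent + consequent = a period.
The two phrases open with different material (a / b), so the period is contrasting.

contrasting period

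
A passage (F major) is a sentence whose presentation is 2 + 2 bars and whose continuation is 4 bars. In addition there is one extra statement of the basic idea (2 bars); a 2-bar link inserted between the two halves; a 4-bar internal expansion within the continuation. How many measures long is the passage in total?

16 measures

Basic sentence: 2 + 2 + 4 = 8 bars.
8 (basic form) + 2 (extra statement) + 2 (link) + 4 (internal expansion) = 16.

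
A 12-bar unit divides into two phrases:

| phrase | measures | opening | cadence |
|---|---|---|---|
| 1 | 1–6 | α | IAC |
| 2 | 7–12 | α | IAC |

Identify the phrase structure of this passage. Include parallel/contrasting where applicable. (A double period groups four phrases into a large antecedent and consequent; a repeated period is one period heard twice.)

Both phrases have the same opening (α) and the same cadence (imperfect authentic cadence): the second is a restatement, not a consequent, so this is a repeated phrase rather than a period.

repeated phrase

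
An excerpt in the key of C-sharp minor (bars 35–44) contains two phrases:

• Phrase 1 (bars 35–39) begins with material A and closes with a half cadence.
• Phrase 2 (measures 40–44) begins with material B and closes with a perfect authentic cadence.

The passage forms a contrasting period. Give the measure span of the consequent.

measures 40–44

The antecedent is the phrase ending with the weaker cadence (half cadence, phrase 1) and the consequent the one ending more conclusively (perfect authentic cadence, phrase 2); the consequent is measures 40–44.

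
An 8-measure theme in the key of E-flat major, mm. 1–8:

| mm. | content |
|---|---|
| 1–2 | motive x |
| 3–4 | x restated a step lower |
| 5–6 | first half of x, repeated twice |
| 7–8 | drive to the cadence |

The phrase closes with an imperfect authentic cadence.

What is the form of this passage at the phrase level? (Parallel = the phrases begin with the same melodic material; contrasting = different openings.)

sentence

Basic idea (mm. 1-2) + its repetition (mm. 3–4) form the presentation; fragmentation and cadence (bars 5–8) form the continuation — the 8-bar whole is a sentence.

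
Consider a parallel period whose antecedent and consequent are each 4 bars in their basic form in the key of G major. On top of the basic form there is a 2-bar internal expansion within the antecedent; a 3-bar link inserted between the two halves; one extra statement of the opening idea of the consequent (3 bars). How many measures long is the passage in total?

Basic parallel period: 4 + 4 = 8 bars.
8 (basic form) + 2 (internal expansion) + 3 (link) + 3 (extra statement) = 16.

16 measures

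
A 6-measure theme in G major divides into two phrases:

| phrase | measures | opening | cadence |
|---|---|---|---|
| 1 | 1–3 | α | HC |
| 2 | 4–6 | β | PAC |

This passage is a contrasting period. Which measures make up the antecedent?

The antecedent is the phrase ending with the weaker cadence (half cadence, phrase 1) and the consequent the one ending more conclusively (perfect authentic cadence, phrase 2); the antecedent is mm. 1–3.

measures 1–3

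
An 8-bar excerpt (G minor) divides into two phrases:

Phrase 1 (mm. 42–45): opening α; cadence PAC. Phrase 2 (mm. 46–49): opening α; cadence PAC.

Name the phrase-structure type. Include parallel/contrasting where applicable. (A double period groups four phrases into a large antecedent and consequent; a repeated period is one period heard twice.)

Both phrases have the same opening (α) and the same cadence (perfect authentic cadence): the second is a restatement, not a consequent, so this is a repeated phrase rather than a period.

repeated phrase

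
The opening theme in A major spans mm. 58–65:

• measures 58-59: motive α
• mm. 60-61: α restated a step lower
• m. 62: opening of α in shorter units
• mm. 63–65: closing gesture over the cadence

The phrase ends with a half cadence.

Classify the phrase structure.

sentence

Basic idea (bars 58-59) + its repetition (mm. 60–61) form the presentation; fragmentation and cadence (mm. 62-65) form the continuation — the 8-bar whole is a sentence.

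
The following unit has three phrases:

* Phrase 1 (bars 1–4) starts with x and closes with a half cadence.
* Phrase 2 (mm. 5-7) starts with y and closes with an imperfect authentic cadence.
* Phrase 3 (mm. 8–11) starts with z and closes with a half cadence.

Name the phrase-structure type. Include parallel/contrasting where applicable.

The final phrase closes with a half cadence, which is not stronger than the preceding imperfect authentic cadence; the 3 phrases lack an overall antecedent–consequent design and so form a phrase group.

phrase group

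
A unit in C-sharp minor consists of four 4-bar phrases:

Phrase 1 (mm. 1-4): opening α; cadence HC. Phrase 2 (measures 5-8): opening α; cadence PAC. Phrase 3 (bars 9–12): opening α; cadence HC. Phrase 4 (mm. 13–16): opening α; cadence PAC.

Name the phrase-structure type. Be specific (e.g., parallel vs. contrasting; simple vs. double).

The cadence pattern HC–PAC–HC–PAC is weak–strong twice, and phrases 3–4 restate phrases 1–2: a period heard twice, not a double period (which would end weakly at phrase 2).

repeated period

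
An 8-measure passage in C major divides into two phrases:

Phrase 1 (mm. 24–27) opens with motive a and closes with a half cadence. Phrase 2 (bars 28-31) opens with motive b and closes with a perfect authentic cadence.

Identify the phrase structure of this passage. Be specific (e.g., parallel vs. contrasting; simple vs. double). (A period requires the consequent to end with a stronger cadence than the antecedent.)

Phrase 1 ends with a half cadence (weaker) and phrase 2 with a perfect authentic cadence (stronger): antecedent + consequent = a period.
The two phrases open with different material (a / b), so the period is contrasting.

contrasting period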